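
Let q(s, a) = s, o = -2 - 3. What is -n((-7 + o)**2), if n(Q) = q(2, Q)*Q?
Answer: -288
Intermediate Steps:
o = -5
n(Q) = 2*Q
-n((-7 + o)**2) = -2*(-7 - 5)**2 = -2*(-12)**2 = -2*144 = -1*288 = -288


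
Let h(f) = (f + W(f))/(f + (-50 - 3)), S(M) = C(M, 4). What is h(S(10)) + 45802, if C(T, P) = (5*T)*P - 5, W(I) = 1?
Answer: 3252040/71 ≈ 45803.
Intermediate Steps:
C(T, P) = -5 + 5*P*T (C(T, P) = 5*P*T - 5 = -5 + 5*P*T)
S(M) = -5 + 20*M (S(M) = -5 + 5*4*M = -5 + 20*M)
h(f) = (1 + f)/(-53 + f) (h(f) = (f + 1)/(f + (-50 - 3)) = (1 + f)/(f - 53) = (1 + f)/(-53 + f))
h(S(10)) + 45802 = (1 + (-5 + 20*10))/(-53 + (-5 + 20*10)) + 45802 = (1 + (-5 + 200))/(-53 + (-5 + 200)) + 45802 = (1 + 195)/(-53 + 195) + 45802 = 196/142 + 45802 = (1/142)*196 + 45802 = 98/71 + 45802 = 3252040/71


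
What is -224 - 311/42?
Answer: -9719/42 ≈ -231.40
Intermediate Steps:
-224 - 311/42 = -9719/42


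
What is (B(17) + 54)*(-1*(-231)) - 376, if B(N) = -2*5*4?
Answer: 2858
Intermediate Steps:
B(N) = -40 (B(N) = -10*4 = -40)
(B(17) + 54)*(-1*(-231)) - 376 = (-40 + 54)*(-1*(-231)) - 376 = 14*231 - 376 = 3234 - 376 = 2858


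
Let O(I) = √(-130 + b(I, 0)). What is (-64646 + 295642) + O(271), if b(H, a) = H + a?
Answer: 230996 + √141 ≈ 2.3101e+5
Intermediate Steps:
O(I) = √(-130 + I) (O(I) = √(-130 + (I + 0)) = √(-130 + I))
(-64646 + 295642) + O(271) = (-64646 + 295642) + √(-130 + 271) = 230996 + √141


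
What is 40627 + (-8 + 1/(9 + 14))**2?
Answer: 21525172/529 ≈ 40690.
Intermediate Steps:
40627 + (-8 + 1/(9 + 14))**2 = 40627 + (-8 + 1/23)**2 = 40627 + (-183/23)**2 = 40627 + 33489/529 = 21525172/529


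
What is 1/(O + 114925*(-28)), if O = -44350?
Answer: -1/3262250 ≈ -3.0654e-7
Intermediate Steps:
1/(O + 114925*(-28)) = 1/(-44350 + 114925*(-28)) = 1/(-44350 - 3217900) = 1/(-3262250) = -1/3262250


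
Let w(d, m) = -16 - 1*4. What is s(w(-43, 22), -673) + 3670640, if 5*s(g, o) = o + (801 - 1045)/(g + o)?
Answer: 2543660291/693 ≈ 3.6705e+6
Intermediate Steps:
w(d, m) = -20 (w(d, m) = -16 - 4 = -20)
s(g, o) = -244/(5*(g + o)) + o/5 (s(g, o) = (o + (801 - 1045)/(g + o))/5 = (o - 244/(g + o))/5 = -244/(5*(g + o)) + o/5)
s(w(-43, 22), -673) + 3670640 = (-244 + (-673)**2 - 20*(-673))/(5*(-20 - 673)) + 3670640 = (1/5)*(-244 + 452929 + 13460)/(-693) + 3670640 = (1/5)*(-1/693)*466145 + 3670640 = -93229/693 + 3670640 = 2543660291/693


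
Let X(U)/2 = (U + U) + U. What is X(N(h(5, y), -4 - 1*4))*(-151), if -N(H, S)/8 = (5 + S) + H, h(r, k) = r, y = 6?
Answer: 14496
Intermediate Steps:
N(H, S) = -40 - 8*H - 8*S (N(H, S) = -8*((5 + S) + H) = -8*(5 + H + S) = -40 - 8*H - 8*S)
X(U) = 6*U (X(U) = 2*((U + U) + U) = 2*(2*U + U) = 2*(3*U) = 6*U)
X(N(h(5, y), -4 - 1*4))*(-151) = (6*(-40 - 8*5 - 8*(-4 - 1*4)))*(-151) = (6*(-40 - 40 - 8*(-4 - 4)))*(-151) = (6*(-40 - 40 - 8*(-8)))*(-151) = (6*(-40 - 40 + 64))*(-151) = (6*(-16))*(-151) = -96*(-151) = 14496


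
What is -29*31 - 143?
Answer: -1042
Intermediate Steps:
-29*31 - 143 = -899 - 143 = -1042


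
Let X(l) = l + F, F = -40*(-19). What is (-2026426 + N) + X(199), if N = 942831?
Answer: -1082636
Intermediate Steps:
F = 760
X(l) = 760 + l (X(l) = l + 760 = 760 + l)
(-2026426 + N) + X(199) = (-2026426 + 942831) + (760 + 199) = -1083595 + 959 = -1082636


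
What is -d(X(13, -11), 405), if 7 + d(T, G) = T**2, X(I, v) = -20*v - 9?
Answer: -44514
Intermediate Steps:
X(I, v) = -9 - 20*v
d(T, G) = -7 + T**2
-d(X(13, -11), 405) = -(-7 + (-9 - 20*(-11))**2) = -(-7 + (-9 + 220)**2) = -(-7 + 211**2) = -(-7 + 44521) = -1*44514 = -44514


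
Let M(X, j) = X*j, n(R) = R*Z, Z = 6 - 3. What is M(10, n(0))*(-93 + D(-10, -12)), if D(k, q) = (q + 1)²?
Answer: 0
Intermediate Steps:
Z = 3
D(k, q) = (1 + q)²
n(R) = 3*R (n(R) = R*3 = 3*R)
M(10, n(0))*(-93 + D(-10, -12)) = (10*(3*0))*(-93 + (1 - 12)²) = (10*0)*(-93 + (-11)²) = 0*(-93 + 121) = 0*28 = 0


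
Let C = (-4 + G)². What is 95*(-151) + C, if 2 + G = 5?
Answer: -14344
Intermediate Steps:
G = 3 (G = -2 + 5 = 3)
C = 1 (C = (-4 + 3)² = (-1)² = 1)
95*(-151) + C = 95*(-151) + 1 = -14345 + 1 = -14344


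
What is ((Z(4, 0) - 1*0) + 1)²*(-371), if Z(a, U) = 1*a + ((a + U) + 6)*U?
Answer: -9275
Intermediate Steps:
Z(a, U) = a + U*(6 + U + a) (Z(a, U) = a + ((U + a) + 6)*U = a + (6 + U + a)*U = a + U*(6 + U + a))
((Z(4, 0) - 1*0) + 1)²*(-371) = (((4 + 0² + 6*0 + 0*4) - 1*0) + 1)²*(-371) = (((4 + 0 + 0 + 0) + 0) + 1)²*(-371) = ((4 + 0) + 1)²*(-371) = (4 + 1)²*(-371) = 5²*(-371) = 25*(-371) = -9275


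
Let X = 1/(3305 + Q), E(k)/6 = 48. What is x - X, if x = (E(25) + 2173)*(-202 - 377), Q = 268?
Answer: -5091235588/3573 ≈ -1.4249e+6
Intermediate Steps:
E(k) = 288 (E(k) = 6*48 = 288)
x = -1424919 (x = (288 + 2173)*(-202 - 377) = 2461*(-579) = -1424919)
X = 1/3573 (X = 1/(3305 + 268) = 1/3573 ≈ 0.00027988)
x - X = -1424919 - 1*1/3573 = -1424919 - 1/3573 = -5091235588/3573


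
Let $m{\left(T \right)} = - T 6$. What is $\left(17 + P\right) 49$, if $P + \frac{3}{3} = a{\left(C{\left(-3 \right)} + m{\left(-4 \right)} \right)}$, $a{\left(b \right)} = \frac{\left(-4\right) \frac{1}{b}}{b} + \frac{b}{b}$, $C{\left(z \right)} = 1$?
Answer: $\frac{520429}{625} \approx 832.69$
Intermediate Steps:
$m{\left(T \right)} = - 6 T$
$a{\left(b \right)} = 1 - \frac{4}{b^{2}}$ ($a{\left(b \right)} = - \frac{4}{b^{2}} + 1 = 1 - \frac{4}{b^{2}}$)
$P = - \frac{4}{625}$ ($P = -1 + \left(1 - \frac{4}{\left(1 - -24\right)^{2}}\right) = -1 + \left(1 - \frac{4}{\left(1 + 24\right)^{2}}\right) = -1 + \left(1 - \frac{4}{625}\right) = -1 + \frac{621}{625} = - \frac{4}{625} \approx -0.0064$)
$\left(17 + P\right) 49 = \left(17 - \frac{4}{625}\right) 49 = \frac{10621}{625} \cdot 49 = \frac{520429}{625}$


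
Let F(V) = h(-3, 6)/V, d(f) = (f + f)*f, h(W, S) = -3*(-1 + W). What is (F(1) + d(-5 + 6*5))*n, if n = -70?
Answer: -88340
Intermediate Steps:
h(W, S) = 3 - 3*W
d(f) = 2*f**2 (d(f) = (2*f)*f = 2*f**2)
F(V) = 12/V (F(V) = (3 - 3*(-3))/V = (3 + 9)/V = 12/V)
(F(1) + d(-5 + 6*5))*n = (12/1 + 2*(-5 + 6*5)**2)*(-70) = (12*1 + 2*(-5 + 30)**2)*(-70) = (12 + 2*25**2)*(-70) = (12 + 2*625)*(-70) = (12 + 1250)*(-70) = 1262*(-70) = -88340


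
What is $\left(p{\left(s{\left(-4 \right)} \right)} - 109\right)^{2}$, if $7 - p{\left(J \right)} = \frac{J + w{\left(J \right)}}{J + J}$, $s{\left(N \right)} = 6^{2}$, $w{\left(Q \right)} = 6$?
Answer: $\frac{1515361}{144} \approx 10523.0$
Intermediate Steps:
$s{\left(N \right)} = 36$
$p{\left(J \right)} = 7 - \frac{6 + J}{2 J}$ ($p{\left(J \right)} = 7 - \frac{J + 6}{J + J} = 7 - \frac{6 + J}{2 J}$)
$\left(p{\left(s{\left(-4 \right)} \right)} - 109\right)^{2} = \left(\left(\frac{13}{2} - \frac{3}{36}\right) - 109\right)^{2} = \left(\left(\frac{13}{2} - \frac{1}{12}\right) - 109\right)^{2} = \left(\frac{77}{12} - 109\right)^{2} = \left(- \frac{1231}{12}\right)^{2} = \frac{1515361}{144}$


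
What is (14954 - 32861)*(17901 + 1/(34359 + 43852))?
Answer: -25070786890584/78211 ≈ -3.2055e+8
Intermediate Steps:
(14954 - 32861)*(17901 + 1/(34359 + 43852)) = -17907*(17901 + 1/78211) = -17907*1400055112/78211 = -25070786890584/78211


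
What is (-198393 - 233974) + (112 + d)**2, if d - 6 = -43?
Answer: -426742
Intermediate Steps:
d = -37 (d = 6 - 43 = -37)
(-198393 - 233974) + (112 + d)**2 = (-198393 - 233974) + (112 - 37)**2 = -432367 + 75**2 = -432367 + 5625 = -426742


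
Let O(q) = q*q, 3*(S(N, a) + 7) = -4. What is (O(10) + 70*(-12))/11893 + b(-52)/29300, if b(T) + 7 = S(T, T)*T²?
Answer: -869262553/1045394700 ≈ -0.83152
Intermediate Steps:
S(N, a) = -25/3 (S(N, a) = -7 + (⅓)*(-4) = -7 - 4/3 = -25/3)
O(q) = q²
b(T) = -7 - 25*T²/3
(O(10) + 70*(-12))/11893 + b(-52)/29300 = (10² + 70*(-12))/11893 + (-7 - 25/3*(-52)²)/29300 = (100 - 840)*(1/11893) + (-7 - 25/3*2704)*(1/29300) = -740*1/11893 + (-7 - 67600/3)*(1/29300) = -740/11893 - 67621/3*1/29300 = -740/11893 - 67621/87900 = -869262553/1045394700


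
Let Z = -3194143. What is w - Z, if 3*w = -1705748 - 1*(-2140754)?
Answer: 3339145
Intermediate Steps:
w = 145002 (w = (-1705748 - 1*(-2140754))/3 = (-1705748 + 2140754)/3 = (⅓)*435006 = 145002)
w - Z = 145002 - 1*(-3194143) = 145002 + 3194143 = 3339145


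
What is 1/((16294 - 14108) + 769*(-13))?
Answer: -1/7811 ≈ -0.00012802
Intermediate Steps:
1/((16294 - 14108) + 769*(-13)) = 1/(2186 - 9997) = 1/(-7811) = -1/7811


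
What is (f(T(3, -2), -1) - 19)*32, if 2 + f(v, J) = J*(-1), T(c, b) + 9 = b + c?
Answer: -640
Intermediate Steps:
T(c, b) = -9 + b + c (T(c, b) = -9 + (b + c) = -9 + b + c)
f(v, J) = -2 - J (f(v, J) = -2 + J*(-1) = -2 - J)
(f(T(3, -2), -1) - 19)*32 = ((-2 - 1*(-1)) - 19)*32 = ((-2 + 1) - 19)*32 = (-1 - 19)*32 = -20*32 = -640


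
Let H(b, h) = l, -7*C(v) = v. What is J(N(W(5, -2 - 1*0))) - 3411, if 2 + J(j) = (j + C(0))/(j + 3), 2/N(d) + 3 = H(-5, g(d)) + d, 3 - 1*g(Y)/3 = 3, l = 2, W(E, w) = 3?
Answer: -13651/4 ≈ -3412.8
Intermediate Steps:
g(Y) = 0 (g(Y) = 9 - 3*3 = 9 - 9 = 0)
C(v) = -v/7
H(b, h) = 2
N(d) = 2/(-1 + d) (N(d) = 2/(-3 + (2 + d)) = 2/(-1 + d))
J(j) = -2 + j/(3 + j) (J(j) = -2 + (j - ⅐*0)/(j + 3) = -2 + (j + 0)/(3 + j) = -2 + j/(3 + j))
J(N(W(5, -2 - 1*0))) - 3411 = (-6 - 2/(-1 + 3))/(3 + 2/(-1 + 3)) - 3411 = (-6 - 2/2)/(3 + 2/2) - 3411 = (-6 - 2/2)/(3 + 2*(½)) - 3411 = (-6 - 1*1)/(3 + 1) - 3411 = (-6 - 1)/4 - 3411 = (¼)*(-7) - 3411 = -7/4 - 3411 = -13651/4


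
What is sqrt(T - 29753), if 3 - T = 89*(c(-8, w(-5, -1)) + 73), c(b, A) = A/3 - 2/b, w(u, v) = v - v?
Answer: I*sqrt(145077)/2 ≈ 190.44*I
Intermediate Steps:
w(u, v) = 0
c(b, A) = -2/b + A/3 (c(b, A) = A*(1/3) - 2/b = A/3 - 2/b = -2/b + A/3)
T = -26065/4 (T = 3 - 89*((-2/(-8) + (1/3)*0) + 73) = 3 - 89*((-2*(-1/8) + 0) + 73) = 3 - 89*((1/4 + 0) + 73) = 3 - 89*(1/4 + 73) = 3 - 89*293/4 = 3 - 1*26077/4 = 3 - 26077/4 = -26065/4 ≈ -6516.3)
sqrt(T - 29753) = sqrt(-26065/4 - 29753) = sqrt(-145077/4) = I*sqrt(145077)/2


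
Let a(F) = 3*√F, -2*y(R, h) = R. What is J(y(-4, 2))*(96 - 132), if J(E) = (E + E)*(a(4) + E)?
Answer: -1152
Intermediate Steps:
y(R, h) = -R/2
J(E) = 2*E*(6 + E) (J(E) = (E + E)*(3*√4 + E) = (2*E)*(3*2 + E) = (2*E)*(6 + E) = 2*E*(6 + E))
J(y(-4, 2))*(96 - 132) = (2*(-½*(-4))*(6 - ½*(-4)))*(96 - 132) = (2*2*(6 + 2))*(-36) = (2*2*8)*(-36) = 32*(-36) = -1152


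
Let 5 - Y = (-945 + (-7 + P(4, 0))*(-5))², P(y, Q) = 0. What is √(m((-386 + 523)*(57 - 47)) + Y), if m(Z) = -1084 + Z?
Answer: I*√827809 ≈ 909.84*I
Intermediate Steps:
Y = -828095 (Y = 5 - (-945 + (-7 + 0)*(-5))² = 5 - (-945 - 7*(-5))² = 5 - (-945 + 35)² = 5 - 1*(-910)² = 5 - 1*828100 = 5 - 828100 = -828095)
√(m((-386 + 523)*(57 - 47)) + Y) = √((-1084 + (-386 + 523)*(57 - 47)) - 828095) = √((-1084 + 137*10) - 828095) = √((-1084 + 1370) - 828095) = √(286 - 828095) = √(-827809) = I*√827809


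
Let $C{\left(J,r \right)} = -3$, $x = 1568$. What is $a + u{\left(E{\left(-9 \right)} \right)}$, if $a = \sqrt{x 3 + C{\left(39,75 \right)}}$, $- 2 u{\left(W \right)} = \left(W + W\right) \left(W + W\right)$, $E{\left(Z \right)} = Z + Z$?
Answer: $-648 + \sqrt{4701} \approx -579.44$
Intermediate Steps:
$E{\left(Z \right)} = 2 Z$
$u{\left(W \right)} = - 2 W^{2}$ ($u{\left(W \right)} = - \frac{\left(W + W\right) \left(W + W\right)}{2} = - \frac{2 W 2 W}{2} = - \frac{4 W^{2}}{2} = - 2 W^{2}$)
$a = \sqrt{4701}$ ($a = \sqrt{1568 \cdot 3 - 3} = \sqrt{4704 - 3} = \sqrt{4701} \approx 68.564$)
$a + u{\left(E{\left(-9 \right)} \right)} = \sqrt{4701} - 2 \left(2 \left(-9\right)\right)^{2} = \sqrt{4701} - 2 \left(-18\right)^{2} = \sqrt{4701} - 648 = -648 + \sqrt{4701}$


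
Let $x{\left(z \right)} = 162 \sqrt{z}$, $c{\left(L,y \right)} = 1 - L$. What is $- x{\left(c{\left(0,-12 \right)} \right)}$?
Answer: $-162$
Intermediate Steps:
$- x{\left(c{\left(0,-12 \right)} \right)} = - 162 \sqrt{1 - 0} = - 162 \sqrt{1 + 0} = - 162 \sqrt{1} = - 162 \cdot 1 = \left(-1\right) 162 = -162$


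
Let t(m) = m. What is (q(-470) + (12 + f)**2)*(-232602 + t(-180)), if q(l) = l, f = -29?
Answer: 42133542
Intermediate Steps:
(q(-470) + (12 + f)**2)*(-232602 + t(-180)) = (-470 + (12 - 29)**2)*(-232602 - 180) = (-470 + (-17)**2)*(-232782) = (-470 + 289)*(-232782) = -181*(-232782) = 42133542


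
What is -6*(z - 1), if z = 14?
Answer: -78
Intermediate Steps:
-6*(z - 1) = -6*(14 - 1) = -6*13 = -78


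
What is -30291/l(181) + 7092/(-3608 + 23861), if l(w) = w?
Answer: -204066657/1221931 ≈ -167.00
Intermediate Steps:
-30291/l(181) + 7092/(-3608 + 23861) = -30291/181 + 7092/(-3608 + 23861) = -30291*1/181 + 7092/20253 = -30291/181 + 7092*(1/20253) = -30291/181 + 2364/6751 = -204066657/1221931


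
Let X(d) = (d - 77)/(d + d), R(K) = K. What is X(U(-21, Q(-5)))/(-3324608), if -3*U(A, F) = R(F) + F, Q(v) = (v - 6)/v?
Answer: -107/13298432 ≈ -8.0461e-6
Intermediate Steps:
Q(v) = (-6 + v)/v
U(A, F) = -2*F/3 (U(A, F) = -(F + F)/3 = -2*F/3)
X(d) = (-77 + d)/(2*d) (X(d) = (-77 + d)/((2*d)) = (-77 + d)*(1/(2*d)) = (-77 + d)/(2*d))
X(U(-21, Q(-5)))/(-3324608) = ((-77 - 2*(-6 - 5)/(3*(-5)))/(2*((-2*(-6 - 5)/(3*(-5))))))/(-3324608) = ((-77 - (-2)*(-11)/15)/(2*((-(-2)*(-11)/15))))*(-1/3324608) = ((-77 - ⅔*11/5)/(2*((-⅔*11/5))))*(-1/3324608) = ((-77 - 22/15)/(2*(-22/15)))*(-1/3324608) = ((½)*(-15/22)*(-1177/15))*(-1/3324608) = (107/4)*(-1/3324608) = -107/13298432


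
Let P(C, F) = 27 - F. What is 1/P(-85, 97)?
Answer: -1/70 ≈ -0.014286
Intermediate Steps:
1/P(-85, 97) = 1/(27 - 1*97) = 1/(27 - 97) = 1/(-70) = -1/70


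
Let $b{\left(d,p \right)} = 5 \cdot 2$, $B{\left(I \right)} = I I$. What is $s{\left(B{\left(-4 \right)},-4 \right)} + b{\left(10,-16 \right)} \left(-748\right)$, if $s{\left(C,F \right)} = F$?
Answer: $-7484$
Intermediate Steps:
$B{\left(I \right)} = I^{2}$
$b{\left(d,p \right)} = 10$
$s{\left(B{\left(-4 \right)},-4 \right)} + b{\left(10,-16 \right)} \left(-748\right) = -4 + 10 \left(-748\right) = -4 - 7480 = -7484$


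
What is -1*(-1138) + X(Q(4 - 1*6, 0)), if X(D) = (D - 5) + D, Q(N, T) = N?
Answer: 1129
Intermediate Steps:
X(D) = -5 + 2*D (X(D) = (-5 + D) + D = -5 + 2*D)
-1*(-1138) + X(Q(4 - 1*6, 0)) = -1*(-1138) + (-5 + 2*(4 - 1*6)) = 1138 + (-5 + 2*(4 - 6)) = 1138 + (-5 + 2*(-2)) = 1138 + (-5 - 4) = 1138 - 9 = 1129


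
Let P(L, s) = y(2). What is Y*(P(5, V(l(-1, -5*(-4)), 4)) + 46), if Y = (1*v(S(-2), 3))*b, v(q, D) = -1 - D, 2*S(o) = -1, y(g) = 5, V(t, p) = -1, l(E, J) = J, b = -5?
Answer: 1020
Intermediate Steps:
S(o) = -1/2 (S(o) = (1/2)*(-1) = -1/2)
P(L, s) = 5
Y = 20 (Y = (1*(-1 - 1*3))*(-5) = (1*(-1 - 3))*(-5) = (1*(-4))*(-5) = -4*(-5) = 20)
Y*(P(5, V(l(-1, -5*(-4)), 4)) + 46) = 20*(5 + 46) = 20*51 = 1020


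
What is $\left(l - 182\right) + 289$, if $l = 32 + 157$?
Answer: $296$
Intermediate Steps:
$l = 189$
$\left(l - 182\right) + 289 = \left(189 - 182\right) + 289 = 7 + 289 = 296$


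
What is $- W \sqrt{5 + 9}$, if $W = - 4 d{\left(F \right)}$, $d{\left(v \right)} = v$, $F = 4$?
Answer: $16 \sqrt{14} \approx 59.867$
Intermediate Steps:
$W = -16$ ($W = \left(-4\right) 4 = -16$)
$- W \sqrt{5 + 9} = \left(-1\right) \left(-16\right) \sqrt{5 + 9} = 16 \sqrt{14}$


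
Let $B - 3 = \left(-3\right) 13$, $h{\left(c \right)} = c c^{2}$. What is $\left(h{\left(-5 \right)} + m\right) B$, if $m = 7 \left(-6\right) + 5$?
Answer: $5832$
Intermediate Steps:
$m = -37$ ($m = -42 + 5 = -37$)
$h{\left(c \right)} = c^{3}$
$B = -36$ ($B = 3 - 39 = -36$)
$\left(h{\left(-5 \right)} + m\right) B = \left(\left(-5\right)^{3} - 37\right) \left(-36\right) = \left(-125 - 37\right) \left(-36\right) = \left(-162\right) \left(-36\right) = 5832$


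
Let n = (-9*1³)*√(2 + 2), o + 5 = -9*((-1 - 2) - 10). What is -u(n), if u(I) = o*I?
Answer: 2016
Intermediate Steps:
o = 112 (o = -5 - 9*((-1 - 2) - 10) = -5 - 9*(-3 - 10) = -5 - 9*(-13) = -5 + 117 = 112)
n = -18 (n = (-9*1)*√4 = -9*2 = -18)
u(I) = 112*I
-u(n) = -112*(-18) = -1*(-2016) = 2016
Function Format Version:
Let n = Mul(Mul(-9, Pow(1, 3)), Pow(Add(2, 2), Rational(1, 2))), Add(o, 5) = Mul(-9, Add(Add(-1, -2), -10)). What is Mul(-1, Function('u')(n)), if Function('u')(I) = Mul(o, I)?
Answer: 2016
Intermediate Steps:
o = 112 (o = Add(-5, Mul(-9, Add(Add(-1, -2), -10))) = Add(-5, Mul(-9, Add(-3, -10))) = Add(-5, Mul(-9, -13)) = Add(-5, 117) = 112)
n = -18 (n = Mul(Mul(-9, 1), Pow(4, Rational(1, 2))) = Mul(-9, 2) = -18)
Function('u')(I) = Mul(112, I)
Mul(-1, Function('u')(n)) = Mul(-1, Mul(112, -18)) = Mul(-1, -2016) = 2016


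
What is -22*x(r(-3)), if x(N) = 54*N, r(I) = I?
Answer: 3564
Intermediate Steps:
-22*x(r(-3)) = -1188*(-3) = -22*(-162) = 3564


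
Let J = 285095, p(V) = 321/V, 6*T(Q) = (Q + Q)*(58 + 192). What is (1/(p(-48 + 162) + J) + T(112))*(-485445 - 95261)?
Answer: -19572636118206276/3611239 ≈ -5.4199e+9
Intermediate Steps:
T(Q) = 250*Q/3 (T(Q) = ((Q + Q)*(58 + 192))/6 = ((2*Q)*250)/6 = (500*Q)/6 = 250*Q/3)
(1/(p(-48 + 162) + J) + T(112))*(-485445 - 95261) = (1/(321/(-48 + 162) + 285095) + (250/3)*112)*(-485445 - 95261) = (1/(321/114 + 285095) + 28000/3)*(-580706) = (1/(321*(1/114) + 285095) + 28000/3)*(-580706) = (1/(107/38 + 285095) + 28000/3)*(-580706) = (1/(10833717/38) + 28000/3)*(-580706) = (38/10833717 + 28000/3)*(-580706) = (33704897346/3611239)*(-580706) = -19572636118206276/3611239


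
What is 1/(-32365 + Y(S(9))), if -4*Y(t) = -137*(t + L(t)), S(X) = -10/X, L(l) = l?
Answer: -9/291970 ≈ -3.0825e-5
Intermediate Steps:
Y(t) = 137*t/2 (Y(t) = -(-137)*(t + t)/4 = -(-137)*2*t/4 = -(-137)*t/2 = 137*t/2)
1/(-32365 + Y(S(9))) = 1/(-32365 + 137*(-10/9)/2) = 1/(-32365 + 137*(-10*⅑)/2) = 1/(-32365 + (137/2)*(-10/9)) = 1/(-32365 - 685/9) = 1/(-291970/9) = -9/291970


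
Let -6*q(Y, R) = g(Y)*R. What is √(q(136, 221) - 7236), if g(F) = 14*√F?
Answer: √(-65124 - 9282*√34)/3 ≈ 115.11*I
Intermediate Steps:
q(Y, R) = -7*R*√Y/3 (q(Y, R) = -14*√Y*R/6 = -7*R*√Y/3)
√(q(136, 221) - 7236) = √(-7/3*221*√136 - 7236) = √(-7/3*221*2*√34 - 7236) = √(-3094*√34/3 - 7236) = √(-7236 - 3094*√34/3)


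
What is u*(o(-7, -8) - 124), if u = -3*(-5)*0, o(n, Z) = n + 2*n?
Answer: 0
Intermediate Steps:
o(n, Z) = 3*n
u = 0 (u = 15*0 = 0)
u*(o(-7, -8) - 124) = 0*(3*(-7) - 124) = 0*(-21 - 124) = 0*(-145) = 0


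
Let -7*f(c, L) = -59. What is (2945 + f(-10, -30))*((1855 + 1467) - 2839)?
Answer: 1426506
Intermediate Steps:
f(c, L) = 59/7 (f(c, L) = -1/7*(-59) = 59/7)
(2945 + f(-10, -30))*((1855 + 1467) - 2839) = (2945 + 59/7)*((1855 + 1467) - 2839) = 20674*(3322 - 2839)/7 = (20674/7)*483 = 1426506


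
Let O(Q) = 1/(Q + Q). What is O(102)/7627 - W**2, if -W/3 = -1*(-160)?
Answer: -358481203199/1555908 ≈ -2.3040e+5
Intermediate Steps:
O(Q) = 1/(2*Q)
W = -480 (W = -(-3)*(-160) = -3*160 = -480)
O(102)/7627 - W**2 = ((1/2)/102)/7627 - 1*(-480)**2 = ((1/2)*(1/102))*(1/7627) - 1*230400 = (1/204)*(1/7627) - 230400 = 1/1555908 - 230400 = -358481203199/1555908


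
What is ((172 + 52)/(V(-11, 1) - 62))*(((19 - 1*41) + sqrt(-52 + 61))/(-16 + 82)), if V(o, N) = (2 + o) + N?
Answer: 152/165 ≈ 0.92121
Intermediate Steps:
V(o, N) = 2 + N + o
((172 + 52)/(V(-11, 1) - 62))*(((19 - 1*41) + sqrt(-52 + 61))/(-16 + 82)) = ((172 + 52)/((2 + 1 - 11) - 62))*(((19 - 1*41) + sqrt(-52 + 61))/(-16 + 82)) = (224/(-8 - 62))*(((19 - 41) + sqrt(9))/66) = (224/(-70))*((-22 + 3)*(1/66)) = (224*(-1/70))*(-19*1/66) = -16/5*(-19/66) = 152/165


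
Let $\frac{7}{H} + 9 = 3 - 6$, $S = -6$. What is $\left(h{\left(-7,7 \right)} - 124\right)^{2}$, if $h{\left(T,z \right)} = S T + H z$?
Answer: $\frac{1067089}{144} \approx 7410.3$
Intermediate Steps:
$H = - \frac{7}{12}$ ($H = \frac{7}{-9 + \left(3 - 6\right)} = \frac{7}{-9 - 3} = \frac{7}{-12} = 7 \left(- \frac{1}{12}\right) = - \frac{7}{12} \approx -0.58333$)
$h{\left(T,z \right)} = - 6 T - \frac{7 z}{12}$
$\left(h{\left(-7,7 \right)} - 124\right)^{2} = \left(\left(\left(-6\right) \left(-7\right) - \frac{49}{12}\right) - 124\right)^{2} = \left(\left(42 - \frac{49}{12}\right) - 124\right)^{2} = \left(\frac{455}{12} - 124\right)^{2} = \left(- \frac{1033}{12}\right)^{2} = \frac{1067089}{144}$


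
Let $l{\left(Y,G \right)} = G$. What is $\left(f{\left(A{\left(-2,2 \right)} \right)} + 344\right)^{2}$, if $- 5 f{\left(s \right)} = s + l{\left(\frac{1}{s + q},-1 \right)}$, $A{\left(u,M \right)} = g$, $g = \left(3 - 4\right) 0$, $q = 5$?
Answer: $\frac{2961841}{25} \approx 1.1847 \cdot 10^{5}$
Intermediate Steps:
$g = 0$ ($g = \left(-1\right) 0 = 0$)
$A{\left(u,M \right)} = 0$
$f{\left(s \right)} = \frac{1}{5} - \frac{s}{5}$ ($f{\left(s \right)} = - \frac{s - 1}{5} = - \frac{-1 + s}{5} = \frac{1}{5} - \frac{s}{5}$)
$\left(f{\left(A{\left(-2,2 \right)} \right)} + 344\right)^{2} = \left(\left(\frac{1}{5} - 0\right) + 344\right)^{2} = \left(\left(\frac{1}{5} + 0\right) + 344\right)^{2} = \left(\frac{1}{5} + 344\right)^{2} = \left(\frac{1721}{5}\right)^{2} = \frac{2961841}{25}$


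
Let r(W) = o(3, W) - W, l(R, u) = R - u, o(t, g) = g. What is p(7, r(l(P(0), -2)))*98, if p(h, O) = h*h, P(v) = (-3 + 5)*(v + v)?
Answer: 4802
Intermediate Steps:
P(v) = 4*v (P(v) = 2*(2*v) = 4*v)
r(W) = 0 (r(W) = W - W = 0)
p(h, O) = h**2
p(7, r(l(P(0), -2)))*98 = 7**2*98 = 49*98 = 4802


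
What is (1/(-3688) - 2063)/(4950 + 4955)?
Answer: -1521669/7305928 ≈ -0.20828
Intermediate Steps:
(1/(-3688) - 2063)/(4950 + 4955) = (-1/3688 - 2063)/9905 = -7608345/3688*1/9905 = -1521669/7305928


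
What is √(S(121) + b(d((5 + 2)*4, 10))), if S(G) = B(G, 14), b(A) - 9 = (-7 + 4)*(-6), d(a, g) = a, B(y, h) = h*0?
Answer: 3*√3 ≈ 5.1962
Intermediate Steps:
B(y, h) = 0
b(A) = 27 (b(A) = 9 + (-7 + 4)*(-6) = 9 - 3*(-6) = 9 + 18 = 27)
S(G) = 0
√(S(121) + b(d((5 + 2)*4, 10))) = √(0 + 27) = √27 = 3*√3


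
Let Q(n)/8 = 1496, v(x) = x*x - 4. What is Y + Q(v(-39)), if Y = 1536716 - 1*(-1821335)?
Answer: 3370019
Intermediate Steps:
v(x) = -4 + x² (v(x) = x² - 4 = -4 + x²)
Q(n) = 11968 (Q(n) = 8*1496 = 11968)
Y = 3358051 (Y = 1536716 + 1821335 = 3358051)
Y + Q(v(-39)) = 3358051 + 11968 = 3370019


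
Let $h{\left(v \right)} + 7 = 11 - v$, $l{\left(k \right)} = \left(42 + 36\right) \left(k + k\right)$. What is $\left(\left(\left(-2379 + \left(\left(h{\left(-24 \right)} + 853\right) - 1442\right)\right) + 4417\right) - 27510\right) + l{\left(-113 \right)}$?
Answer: $-43661$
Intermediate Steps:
$l{\left(k \right)} = 156 k$ ($l{\left(k \right)} = 78 \cdot 2 k = 156 k$)
$h{\left(v \right)} = 4 - v$ ($h{\left(v \right)} = -7 - \left(-11 + v\right) = 4 - v$)
$\left(\left(\left(-2379 + \left(\left(h{\left(-24 \right)} + 853\right) - 1442\right)\right) + 4417\right) - 27510\right) + l{\left(-113 \right)} = \left(\left(\left(-2379 + \left(\left(\left(4 - -24\right) + 853\right) - 1442\right)\right) + 4417\right) - 27510\right) + 156 \left(-113\right) = \left(\left(\left(-2379 + \left(\left(\left(4 + 24\right) + 853\right) - 1442\right)\right) + 4417\right) - 27510\right) - 17628 = \left(\left(\left(-2379 + \left(\left(28 + 853\right) - 1442\right)\right) + 4417\right) - 27510\right) - 17628 = \left(\left(\left(-2379 + \left(881 - 1442\right)\right) + 4417\right) - 27510\right) - 17628 = \left(\left(\left(-2379 - 561\right) + 4417\right) - 27510\right) - 17628 = \left(\left(-2940 + 4417\right) - 27510\right) - 17628 = \left(1477 - 27510\right) - 17628 = -26033 - 17628 = -43661$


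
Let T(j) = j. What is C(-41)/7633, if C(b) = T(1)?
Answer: 1/7633 ≈ 0.00013101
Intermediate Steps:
C(b) = 1
C(-41)/7633 = 1/7633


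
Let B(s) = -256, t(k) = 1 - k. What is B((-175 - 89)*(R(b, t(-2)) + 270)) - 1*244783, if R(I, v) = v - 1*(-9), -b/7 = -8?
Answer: -245039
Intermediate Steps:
b = 56 (b = -7*(-8) = 56)
R(I, v) = 9 + v (R(I, v) = v + 9 = 9 + v)
B((-175 - 89)*(R(b, t(-2)) + 270)) - 1*244783 = -256 - 1*244783 = -256 - 244783 = -245039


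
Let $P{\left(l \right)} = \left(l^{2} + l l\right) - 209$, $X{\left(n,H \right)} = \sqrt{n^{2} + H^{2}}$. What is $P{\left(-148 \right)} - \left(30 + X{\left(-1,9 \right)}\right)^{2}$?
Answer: $42617 - 60 \sqrt{82} \approx 42074.0$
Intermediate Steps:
$X{\left(n,H \right)} = \sqrt{H^{2} + n^{2}}$
$P{\left(l \right)} = -209 + 2 l^{2}$ ($P{\left(l \right)} = \left(l^{2} + l^{2}\right) - 209 = 2 l^{2} - 209 = -209 + 2 l^{2}$)
$P{\left(-148 \right)} - \left(30 + X{\left(-1,9 \right)}\right)^{2} = \left(-209 + 2 \left(-148\right)^{2}\right) - \left(30 + \sqrt{9^{2} + \left(-1\right)^{2}}\right)^{2} = \left(-209 + 2 \cdot 21904\right) - \left(30 + \sqrt{81 + 1}\right)^{2} = \left(-209 + 43808\right) - \left(30 + \sqrt{82}\right)^{2} = 43599 - \left(30 + \sqrt{82}\right)^{2}$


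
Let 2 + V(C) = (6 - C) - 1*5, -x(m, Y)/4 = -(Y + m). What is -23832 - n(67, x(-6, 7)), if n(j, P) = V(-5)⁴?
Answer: -24088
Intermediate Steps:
x(m, Y) = 4*Y + 4*m (x(m, Y) = -(-4)*(Y + m) = -4*(-Y - m) = 4*Y + 4*m)
V(C) = -1 - C (V(C) = -2 + ((6 - C) - 1*5) = -2 + ((6 - C) - 5) = -2 + (1 - C) = -1 - C)
n(j, P) = 256 (n(j, P) = (-1 - 1*(-5))⁴ = (-1 + 5)⁴ = 4⁴ = 256)
-23832 - n(67, x(-6, 7)) = -23832 - 1*256 = -23832 - 256 = -24088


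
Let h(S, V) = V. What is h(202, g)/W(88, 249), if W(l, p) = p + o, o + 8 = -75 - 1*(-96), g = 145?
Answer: 145/262 ≈ 0.55344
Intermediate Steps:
o = 13 (o = -8 + (-75 - 1*(-96)) = -8 + (-75 + 96) = -8 + 21 = 13)
W(l, p) = 13 + p (W(l, p) = p + 13 = 13 + p)
h(202, g)/W(88, 249) = 145/(13 + 249) = 145/262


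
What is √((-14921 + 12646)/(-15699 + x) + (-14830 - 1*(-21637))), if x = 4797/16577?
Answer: √461004154825295643582/260237526 ≈ 82.505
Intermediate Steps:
x = 4797/16577 (x = 4797*(1/16577) = 4797/16577 ≈ 0.28938)
√((-14921 + 12646)/(-15699 + x) + (-14830 - 1*(-21637))) = √((-14921 + 12646)/(-15699 + 4797/16577) + (-14830 - 1*(-21637))) = √(-2275/(-260237526/16577) + (-14830 + 21637)) = √(-2275*(-16577/260237526) + 6807) = √(37712675/260237526 + 6807) = √(1771474552157/260237526) = √461004154825295643582/260237526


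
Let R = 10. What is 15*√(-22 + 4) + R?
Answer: 10 + 45*I*√2 ≈ 10.0 + 63.64*I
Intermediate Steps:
15*√(-22 + 4) + R = 15*√(-22 + 4) + 10 = 15*√(-18) + 10 = 15*(3*I*√2) + 10 = 45*I*√2 + 10 = 10 + 45*I*√2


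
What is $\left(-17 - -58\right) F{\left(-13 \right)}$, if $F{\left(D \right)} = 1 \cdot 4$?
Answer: $164$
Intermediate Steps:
$F{\left(D \right)} = 4$
$\left(-17 - -58\right) F{\left(-13 \right)} = \left(-17 - -58\right) 4 = \left(-17 + 58\right) 4 = 41 \cdot 4 = 164$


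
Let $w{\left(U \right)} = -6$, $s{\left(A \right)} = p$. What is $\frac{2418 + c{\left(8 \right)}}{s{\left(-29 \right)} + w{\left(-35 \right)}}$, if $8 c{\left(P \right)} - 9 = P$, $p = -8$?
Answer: $- \frac{19361}{112} \approx -172.87$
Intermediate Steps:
$s{\left(A \right)} = -8$
$c{\left(P \right)} = \frac{9}{8} + \frac{P}{8}$
$\frac{2418 + c{\left(8 \right)}}{s{\left(-29 \right)} + w{\left(-35 \right)}} = \frac{2418 + \left(\frac{9}{8} + \frac{1}{8} \cdot 8\right)}{-8 - 6} = \frac{2418 + \left(\frac{9}{8} + 1\right)}{-14} = \left(2418 + \frac{17}{8}\right) \left(- \frac{1}{14}\right) = \frac{19361}{8} \left(- \frac{1}{14}\right) = - \frac{19361}{112}$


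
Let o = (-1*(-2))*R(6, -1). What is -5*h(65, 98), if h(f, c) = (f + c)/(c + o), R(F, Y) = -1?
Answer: -815/96 ≈ -8.4896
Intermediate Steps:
o = -2 (o = -1*(-2)*(-1) = 2*(-1) = -2)
h(f, c) = (c + f)/(-2 + c) (h(f, c) = (f + c)/(c - 2) = (c + f)/(-2 + c))
-5*h(65, 98) = -5*(98 + 65)/(-2 + 98) = -5*163/96 = -815/96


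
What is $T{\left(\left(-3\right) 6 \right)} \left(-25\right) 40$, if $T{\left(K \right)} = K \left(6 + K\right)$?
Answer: $-216000$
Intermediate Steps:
$T{\left(\left(-3\right) 6 \right)} \left(-25\right) 40 = \left(-3\right) 6 \left(6 - 18\right) \left(-25\right) 40 = - 18 \left(6 - 18\right) \left(-25\right) 40 = \left(-18\right) \left(-12\right) \left(-25\right) 40 = 216 \left(-25\right) 40 = \left(-5400\right) 40 = -216000$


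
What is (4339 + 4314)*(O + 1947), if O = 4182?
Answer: 53034237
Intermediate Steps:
(4339 + 4314)*(O + 1947) = (4339 + 4314)*(4182 + 1947) = 8653*6129 = 53034237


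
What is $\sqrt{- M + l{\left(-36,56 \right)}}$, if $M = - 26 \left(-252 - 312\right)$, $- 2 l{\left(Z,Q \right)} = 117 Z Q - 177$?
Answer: $\frac{3 \sqrt{45938}}{2} \approx 321.5$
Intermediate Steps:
$l{\left(Z,Q \right)} = \frac{177}{2} - \frac{117 Q Z}{2}$ ($l{\left(Z,Q \right)} = - \frac{117 Z Q - 177}{2} = - \frac{117 Q Z - 177}{2} = - \frac{-177 + 117 Q Z}{2} = \frac{177}{2} - \frac{117 Q Z}{2}$)
$M = 14664$ ($M = \left(-26\right) \left(-564\right) = 14664$)
$\sqrt{- M + l{\left(-36,56 \right)}} = \sqrt{\left(-1\right) 14664 - \left(- \frac{177}{2} + 3276 \left(-36\right)\right)} = \sqrt{-14664 + \left(\frac{177}{2} + 117936\right)} = \sqrt{-14664 + \frac{236049}{2}} = \sqrt{\frac{206721}{2}} = \frac{3 \sqrt{45938}}{2}$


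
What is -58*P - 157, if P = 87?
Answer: -5203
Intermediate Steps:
-58*P - 157 = -58*87 - 157 = -5046 - 157 = -5203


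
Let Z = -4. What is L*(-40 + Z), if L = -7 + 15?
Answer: -352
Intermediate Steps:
L = 8
L*(-40 + Z) = 8*(-40 - 4) = 8*(-44) = -352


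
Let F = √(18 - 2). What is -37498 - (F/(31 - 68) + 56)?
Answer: -1389494/37 ≈ -37554.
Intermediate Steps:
F = 4 (F = √16 = 4)
-37498 - (F/(31 - 68) + 56) = -37498 - (4/(31 - 68) + 56) = -37498 - (4/(-37) + 56) = -37498 - (4*(-1/37) + 56) = -37498 - (-4/37 + 56) = -37498 - 1*2068/37 = -37498 - 2068/37 = -1389494/37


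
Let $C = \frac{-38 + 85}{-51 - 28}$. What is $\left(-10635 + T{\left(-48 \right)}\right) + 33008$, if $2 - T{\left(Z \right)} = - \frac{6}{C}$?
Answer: $\frac{1051151}{47} \approx 22365.0$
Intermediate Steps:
$C = - \frac{47}{79}$ ($C = \frac{47}{-79} = 47 \left(- \frac{1}{79}\right) = - \frac{47}{79} \approx -0.59494$)
$T{\left(Z \right)} = - \frac{380}{47}$ ($T{\left(Z \right)} = 2 - - \frac{6}{- \frac{47}{79}} = 2 - \left(-6\right) \left(- \frac{79}{47}\right) = 2 - \frac{474}{47} = - \frac{380}{47}$)
$\left(-10635 + T{\left(-48 \right)}\right) + 33008 = \left(-10635 - \frac{380}{47}\right) + 33008 = - \frac{500225}{47} + 33008 = \frac{1051151}{47}$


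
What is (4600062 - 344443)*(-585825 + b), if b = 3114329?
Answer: 10760349663976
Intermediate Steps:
(4600062 - 344443)*(-585825 + b) = (4600062 - 344443)*(-585825 + 3114329) = 4255619*2528504 = 10760349663976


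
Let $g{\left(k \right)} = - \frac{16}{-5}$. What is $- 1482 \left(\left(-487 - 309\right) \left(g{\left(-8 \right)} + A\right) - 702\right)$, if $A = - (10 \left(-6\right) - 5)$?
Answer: $\frac{407469972}{5} \approx 8.1494 \cdot 10^{7}$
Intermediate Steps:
$g{\left(k \right)} = \frac{16}{5}$ ($g{\left(k \right)} = \left(-16\right) \left(- \frac{1}{5}\right) = \frac{16}{5}$)
$A = 65$ ($A = - (-60 - 5) = \left(-1\right) \left(-65\right) = 65$)
$- 1482 \left(\left(-487 - 309\right) \left(g{\left(-8 \right)} + A\right) - 702\right) = - 1482 \left(\left(-487 - 309\right) \left(\frac{16}{5} + 65\right) - 702\right) = - 1482 \left(\left(-796\right) \frac{341}{5} - 702\right) = - 1482 \left(- \frac{271436}{5} - 702\right) = \left(-1482\right) \left(- \frac{274946}{5}\right) = \frac{407469972}{5}$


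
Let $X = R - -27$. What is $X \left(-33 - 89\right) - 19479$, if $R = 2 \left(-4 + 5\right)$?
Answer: $-23017$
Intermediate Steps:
$R = 2$ ($R = 2 \cdot 1 = 2$)
$X = 29$ ($X = 2 - -27 = 2 + 27 = 29$)
$X \left(-33 - 89\right) - 19479 = 29 \left(-33 - 89\right) - 19479 = 29 \left(-122\right) - 19479 = -3538 - 19479 = -23017$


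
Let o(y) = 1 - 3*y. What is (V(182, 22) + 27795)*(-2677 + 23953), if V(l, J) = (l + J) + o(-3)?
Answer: 595919484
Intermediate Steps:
V(l, J) = 10 + J + l (V(l, J) = (l + J) + (1 - 3*(-3)) = (J + l) + (1 + 9) = (J + l) + 10 = 10 + J + l)
(V(182, 22) + 27795)*(-2677 + 23953) = ((10 + 22 + 182) + 27795)*(-2677 + 23953) = (214 + 27795)*21276 = 28009*21276 = 595919484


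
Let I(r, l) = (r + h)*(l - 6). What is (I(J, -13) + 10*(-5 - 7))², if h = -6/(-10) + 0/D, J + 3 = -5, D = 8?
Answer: 10609/25 ≈ 424.36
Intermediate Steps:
J = -8 (J = -3 - 5 = -8)
h = ⅗ (h = -6/(-10) + 0/8 = -6*(-⅒) + 0*(⅛) = ⅗ + 0 = ⅗ ≈ 0.60000)
I(r, l) = (-6 + l)*(⅗ + r) (I(r, l) = (r + ⅗)*(l - 6) = (⅗ + r)*(-6 + l) = (-6 + l)*(⅗ + r))
(I(J, -13) + 10*(-5 - 7))² = ((-18/5 - 6*(-8) + (⅗)*(-13) - 13*(-8)) + 10*(-5 - 7))² = ((-18/5 + 48 - 39/5 + 104) + 10*(-12))² = (703/5 - 120)² = (103/5)² = 10609/25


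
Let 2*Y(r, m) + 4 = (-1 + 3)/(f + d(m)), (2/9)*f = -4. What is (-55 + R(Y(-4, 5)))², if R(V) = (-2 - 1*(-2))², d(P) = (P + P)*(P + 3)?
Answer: 3025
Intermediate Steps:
f = -18 (f = (9/2)*(-4) = -18)
d(P) = 2*P*(3 + P) (d(P) = (2*P)*(3 + P) = 2*P*(3 + P))
Y(r, m) = -2 + 1/(-18 + 2*m*(3 + m)) (Y(r, m) = -2 + ((-1 + 3)/(-18 + 2*m*(3 + m)))/2 = -2 + (2/(-18 + 2*m*(3 + m)))/2 = -2 + 1/(-18 + 2*m*(3 + m)))
R(V) = 0 (R(V) = (-2 + 2)² = 0² = 0)
(-55 + R(Y(-4, 5)))² = (-55 + 0)² = (-55)² = 3025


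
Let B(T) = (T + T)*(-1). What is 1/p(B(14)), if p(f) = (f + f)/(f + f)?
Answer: 1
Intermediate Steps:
B(T) = -2*T (B(T) = (2*T)*(-1) = -2*T)
p(f) = 1 (p(f) = (2*f)/((2*f)) = (2*f)*(1/(2*f)) = 1)
1/p(B(14)) = 1/1 = 1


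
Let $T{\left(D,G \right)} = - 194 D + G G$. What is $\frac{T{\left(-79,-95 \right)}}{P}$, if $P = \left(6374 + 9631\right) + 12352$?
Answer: $\frac{24351}{28357} \approx 0.85873$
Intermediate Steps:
$T{\left(D,G \right)} = G^{2} - 194 D$ ($T{\left(D,G \right)} = - 194 D + G^{2} = G^{2} - 194 D$)
$P = 28357$ ($P = 16005 + 12352 = 28357$)
$\frac{T{\left(-79,-95 \right)}}{P} = \frac{\left(-95\right)^{2} - -15326}{28357} = \left(9025 + 15326\right) \frac{1}{28357} = 24351 \cdot \frac{1}{28357} = \frac{24351}{28357}$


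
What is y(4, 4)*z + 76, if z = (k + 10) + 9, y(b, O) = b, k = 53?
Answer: 364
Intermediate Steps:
z = 72 (z = (53 + 10) + 9 = 63 + 9 = 72)
y(4, 4)*z + 76 = 4*72 + 76 = 288 + 76 = 364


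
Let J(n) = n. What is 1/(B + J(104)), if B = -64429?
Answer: -1/64325 ≈ -1.5546e-5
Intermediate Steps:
1/(B + J(104)) = 1/(-64429 + 104) = 1/(-64325) = -1/64325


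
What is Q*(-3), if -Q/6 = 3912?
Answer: 70416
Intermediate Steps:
Q = -23472 (Q = -6*3912 = -23472)
Q*(-3) = -23472*(-3) = 70416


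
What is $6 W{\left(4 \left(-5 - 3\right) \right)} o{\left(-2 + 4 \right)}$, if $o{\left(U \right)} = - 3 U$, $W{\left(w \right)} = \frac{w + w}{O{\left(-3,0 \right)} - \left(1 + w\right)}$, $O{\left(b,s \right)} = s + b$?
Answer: $\frac{576}{7} \approx 82.286$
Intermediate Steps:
$O{\left(b,s \right)} = b + s$
$W{\left(w \right)} = \frac{2 w}{-4 - w}$ ($W{\left(w \right)} = \frac{w + w}{\left(-3 + 0\right) - \left(1 + w\right)} = \frac{2 w}{-3 - \left(1 + w\right)} = \frac{2 w}{-4 - w}$)
$6 W{\left(4 \left(-5 - 3\right) \right)} o{\left(-2 + 4 \right)} = 6 \left(- \frac{2 \cdot 4 \left(-5 - 3\right)}{4 + 4 \left(-5 - 3\right)}\right) \left(- 3 \left(-2 + 4\right)\right) = 6 \left(- \frac{2 \cdot 4 \left(-8\right)}{4 + 4 \left(-8\right)}\right) \left(\left(-3\right) 2\right) = 6 \left(\left(-2\right) \left(-32\right) \frac{1}{4 - 32}\right) \left(-6\right) = 6 \left(\left(-2\right) \left(-32\right) \frac{1}{-28}\right) \left(-6\right) = 6 \left(\left(-2\right) \left(-32\right) \left(- \frac{1}{28}\right)\right) \left(-6\right) = 6 \left(- \frac{16}{7}\right) \left(-6\right) = \left(- \frac{96}{7}\right) \left(-6\right) = \frac{576}{7}$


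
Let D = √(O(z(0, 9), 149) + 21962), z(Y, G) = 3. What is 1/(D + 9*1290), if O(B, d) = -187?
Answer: 2322/26954065 - √871/26954065 ≈ 8.5052e-5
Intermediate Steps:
D = 5*√871 (D = √(-187 + 21962) = √21775 = 5*√871 ≈ 147.56)
1/(D + 9*1290) = 1/(5*√871 + 9*1290) = 1/(5*√871 + 11610) = 1/(11610 + 5*√871)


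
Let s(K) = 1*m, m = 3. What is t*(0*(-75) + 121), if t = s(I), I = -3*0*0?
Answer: 363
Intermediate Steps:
I = 0 (I = 0*0 = 0)
s(K) = 3 (s(K) = 1*3 = 3)
t = 3
t*(0*(-75) + 121) = 3*(0*(-75) + 121) = 3*(0 + 121) = 3*121 = 363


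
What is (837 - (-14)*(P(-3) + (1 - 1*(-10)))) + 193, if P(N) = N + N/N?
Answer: 1156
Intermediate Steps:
P(N) = 1 + N (P(N) = N + 1 = 1 + N)
(837 - (-14)*(P(-3) + (1 - 1*(-10)))) + 193 = (837 - (-14)*((1 - 3) + (1 - 1*(-10)))) + 193 = (837 - (-14)*(-2 + (1 + 10))) + 193 = (837 - (-14)*(-2 + 11)) + 193 = (837 - (-14)*9) + 193 = (837 - 1*(-126)) + 193 = (837 + 126) + 193 = 963 + 193 = 1156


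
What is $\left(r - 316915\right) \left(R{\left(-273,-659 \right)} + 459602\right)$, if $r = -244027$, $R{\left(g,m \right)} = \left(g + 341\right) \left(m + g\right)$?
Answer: $-222259804892$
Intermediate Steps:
$R{\left(g,m \right)} = \left(341 + g\right) \left(g + m\right)$
$\left(r - 316915\right) \left(R{\left(-273,-659 \right)} + 459602\right) = \left(-244027 - 316915\right) \left(\left(\left(-273\right)^{2} + 341 \left(-273\right) + 341 \left(-659\right) - -179907\right) + 459602\right) = - 560942 \left(\left(74529 - 93093 - 224719 + 179907\right) + 459602\right) = - 560942 \left(-63376 + 459602\right) = \left(-560942\right) 396226 = -222259804892$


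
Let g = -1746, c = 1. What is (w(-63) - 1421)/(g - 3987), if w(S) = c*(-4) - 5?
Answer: 110/441 ≈ 0.24943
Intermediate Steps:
w(S) = -9 (w(S) = 1*(-4) - 5 = -4 - 5 = -9)
(w(-63) - 1421)/(g - 3987) = (-9 - 1421)/(-1746 - 3987) = -1430/(-5733) = -1430*(-1/5733) = 110/441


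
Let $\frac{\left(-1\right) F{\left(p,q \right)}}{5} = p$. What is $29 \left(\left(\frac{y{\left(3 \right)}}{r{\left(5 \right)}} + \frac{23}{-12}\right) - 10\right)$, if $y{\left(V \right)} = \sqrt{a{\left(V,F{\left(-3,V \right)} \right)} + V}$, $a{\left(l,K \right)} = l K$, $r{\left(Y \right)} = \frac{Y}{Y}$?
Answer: $- \frac{4147}{12} + 116 \sqrt{3} \approx -144.67$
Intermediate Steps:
$F{\left(p,q \right)} = - 5 p$
$r{\left(Y \right)} = 1$
$a{\left(l,K \right)} = K l$
$y{\left(V \right)} = 4 \sqrt{V}$ ($y{\left(V \right)} = \sqrt{\left(-5\right) \left(-3\right) V + V} = \sqrt{15 V + V} = \sqrt{16 V} = 4 \sqrt{V}$)
$29 \left(\left(\frac{y{\left(3 \right)}}{r{\left(5 \right)}} + \frac{23}{-12}\right) - 10\right) = 29 \left(\left(\frac{4 \sqrt{3}}{1} + \frac{23}{-12}\right) - 10\right) = 29 \left(\left(4 \sqrt{3} \cdot 1 + 23 \left(- \frac{1}{12}\right)\right) - 10\right) = 29 \left(\left(4 \sqrt{3} - \frac{23}{12}\right) - 10\right) = 29 \left(\left(- \frac{23}{12} + 4 \sqrt{3}\right) - 10\right) = 29 \left(- \frac{143}{12} + 4 \sqrt{3}\right) = - \frac{4147}{12} + 116 \sqrt{3}$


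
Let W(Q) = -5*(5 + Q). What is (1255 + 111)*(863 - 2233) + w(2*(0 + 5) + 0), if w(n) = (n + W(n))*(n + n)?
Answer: -1872720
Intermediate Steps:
W(Q) = -25 - 5*Q
w(n) = 2*n*(-25 - 4*n) (w(n) = (n + (-25 - 5*n))*(n + n) = (-25 - 4*n)*(2*n) = 2*n*(-25 - 4*n))
(1255 + 111)*(863 - 2233) + w(2*(0 + 5) + 0) = (1255 + 111)*(863 - 2233) - 2*(2*(0 + 5) + 0)*(25 + 4*(2*(0 + 5) + 0)) = 1366*(-1370) - 2*(2*5 + 0)*(25 + 4*(2*5 + 0)) = -1871420 - 2*(10 + 0)*(25 + 4*(10 + 0)) = -1871420 - 2*10*(25 + 4*10) = -1871420 - 2*10*(25 + 40) = -1871420 - 2*10*65 = -1871420 - 1300 = -1872720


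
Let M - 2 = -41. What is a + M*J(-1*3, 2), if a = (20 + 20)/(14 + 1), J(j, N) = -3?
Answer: 359/3 ≈ 119.67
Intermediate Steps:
a = 8/3 (a = 40/15 = 40*(1/15) = 8/3 ≈ 2.6667)
M = -39 (M = 2 - 41 = -39)
a + M*J(-1*3, 2) = 8/3 - 39*(-3) = 8/3 + 117 = 359/3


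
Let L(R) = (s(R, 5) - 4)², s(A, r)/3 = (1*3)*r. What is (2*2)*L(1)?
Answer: 6724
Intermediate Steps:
s(A, r) = 9*r (s(A, r) = 3*((1*3)*r) = 3*(3*r) = 9*r)
L(R) = 1681 (L(R) = (9*5 - 4)² = (45 - 4)² = 41² = 1681)
(2*2)*L(1) = (2*2)*1681 = 4*1681 = 6724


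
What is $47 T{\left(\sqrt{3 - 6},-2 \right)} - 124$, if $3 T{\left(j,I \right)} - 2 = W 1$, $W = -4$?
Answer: $- \frac{466}{3} \approx -155.33$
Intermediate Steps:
$T{\left(j,I \right)} = - \frac{2}{3}$ ($T{\left(j,I \right)} = \frac{2}{3} + \frac{\left(-4\right) 1}{3} = \frac{2}{3} + \frac{1}{3} \left(-4\right) = \frac{2}{3} - \frac{4}{3} = - \frac{2}{3}$)
$47 T{\left(\sqrt{3 - 6},-2 \right)} - 124 = 47 \left(- \frac{2}{3}\right) - 124 = - \frac{94}{3} - 124 = - \frac{466}{3}$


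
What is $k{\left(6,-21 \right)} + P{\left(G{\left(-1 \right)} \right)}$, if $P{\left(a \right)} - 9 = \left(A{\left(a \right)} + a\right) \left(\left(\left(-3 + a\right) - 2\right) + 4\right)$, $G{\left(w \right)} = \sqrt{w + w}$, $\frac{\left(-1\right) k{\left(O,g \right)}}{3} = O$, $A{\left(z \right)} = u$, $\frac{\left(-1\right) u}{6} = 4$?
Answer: $13 - 25 i \sqrt{2} \approx 13.0 - 35.355 i$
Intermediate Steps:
$u = -24$ ($u = \left(-6\right) 4 = -24$)
$A{\left(z \right)} = -24$
$k{\left(O,g \right)} = - 3 O$
$G{\left(w \right)} = \sqrt{2} \sqrt{w}$ ($G{\left(w \right)} = \sqrt{2 w} = \sqrt{2} \sqrt{w}$)
$P{\left(a \right)} = 9 + \left(-1 + a\right) \left(-24 + a\right)$ ($P{\left(a \right)} = 9 + \left(-24 + a\right) \left(\left(\left(-3 + a\right) - 2\right) + 4\right) = 9 + \left(-24 + a\right) \left(\left(-5 + a\right) + 4\right) = 9 + \left(-24 + a\right) \left(-1 + a\right) = 9 + \left(-1 + a\right) \left(-24 + a\right)$)
$k{\left(6,-21 \right)} + P{\left(G{\left(-1 \right)} \right)} = \left(-3\right) 6 + \left(33 + \left(\sqrt{2} \sqrt{-1}\right)^{2} - 25 \sqrt{2} \sqrt{-1}\right) = -18 + \left(33 + \left(\sqrt{2} i\right)^{2} - 25 \sqrt{2} i\right) = -18 + \left(33 + \left(i \sqrt{2}\right)^{2} - 25 i \sqrt{2}\right) = -18 - \left(-31 + 25 i \sqrt{2}\right) = -18 + \left(31 - 25 i \sqrt{2}\right) = 13 - 25 i \sqrt{2}$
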